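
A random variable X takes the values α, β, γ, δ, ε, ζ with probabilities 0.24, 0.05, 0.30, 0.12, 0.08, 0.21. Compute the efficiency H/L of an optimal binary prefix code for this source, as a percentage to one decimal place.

Entropy H = −Σ p log₂ p ≈ 2.3627 bits.
Huffman merges: 1/20+2/25→13/100; 3/25+13/100→1/4; 21/100+6/25→9/20; 1/4+3/10→11/20; 9/20+11/20→1. L = 119/50 ≈ 2.3800.
Efficiency = H/L = 2.3627/2.3800 = 99.3%.

99.3%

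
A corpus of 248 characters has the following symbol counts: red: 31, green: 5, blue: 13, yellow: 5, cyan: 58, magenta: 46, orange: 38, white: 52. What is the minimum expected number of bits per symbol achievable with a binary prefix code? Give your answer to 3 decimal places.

Probabilities are the counts divided by 248.
Repeatedly combine the two least-probable nodes; the expected code length is the sum of the merged weights.
merge 5/248 + 5/248 → 5/124
merge 5/124 + 13/248 → 23/248
merge 23/248 + 1/8 → 27/124
merge 19/124 + 23/124 → 21/62
merge 13/62 + 27/124 → 53/124
merge 29/124 + 21/62 → 71/124
merge 53/124 + 71/124 → 1
L = 5/124 + 23/248 + 27/124 + 21/62 + 53/124 + 71/124 + 1 = 667/248 ≈ 2.690 bits/symbol.

2.690 bits/symbol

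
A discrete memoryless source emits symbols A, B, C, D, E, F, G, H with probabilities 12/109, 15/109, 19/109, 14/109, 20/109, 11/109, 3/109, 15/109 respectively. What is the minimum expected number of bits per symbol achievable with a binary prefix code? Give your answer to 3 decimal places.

Repeatedly combine the two least-probable nodes; the expected code length is the sum of the merged weights.
merge 3/109 + 11/109 → 14/109
merge 12/109 + 14/109 → 26/109
merge 14/109 + 15/109 → 29/109
merge 15/109 + 19/109 → 34/109
merge 20/109 + 26/109 → 46/109
merge 29/109 + 34/109 → 63/109
merge 46/109 + 63/109 → 1
L = 14/109 + 26/109 + 29/109 + 34/109 + 46/109 + 63/109 + 1 = 321/109 ≈ 2.945 bits/symbol.

2.945 bits/symbol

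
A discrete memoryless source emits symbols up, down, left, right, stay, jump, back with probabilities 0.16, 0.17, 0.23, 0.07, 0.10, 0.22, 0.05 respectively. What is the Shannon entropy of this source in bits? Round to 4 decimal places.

2.6427 bits

H = −Σ pᵢ log₂ pᵢ.
−0.16·log₂(0.16) = 0.4230
−0.17·log₂(0.17) = 0.4346
−0.23·log₂(0.23) = 0.4877
−0.07·log₂(0.07) = 0.2686
−0.10·log₂(0.10) = 0.3322
−0.22·log₂(0.22) = 0.4806
−0.05·log₂(0.05) = 0.2161
Sum ≈ 2.6427 → 2.6427 bits.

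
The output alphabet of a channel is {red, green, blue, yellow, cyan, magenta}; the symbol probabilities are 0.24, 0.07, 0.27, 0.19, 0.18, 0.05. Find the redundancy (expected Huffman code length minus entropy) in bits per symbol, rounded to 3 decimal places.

Entropy H = −Σ p log₂ p ≈ 2.3893 bits.
Huffman merges: 1/20+7/100→3/25; 3/25+9/50→3/10; 19/100+6/25→43/100; 27/100+3/10→57/100; 43/100+57/100→1. L = 121/50 ≈ 2.4200.
L − H = 2.4200 − 2.3893 = 0.031 bits.

0.031 bits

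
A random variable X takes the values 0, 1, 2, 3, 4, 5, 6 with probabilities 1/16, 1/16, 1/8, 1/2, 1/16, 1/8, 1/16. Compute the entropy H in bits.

2.25 bits

Each probability is a power of 1/2, so log₂(1/p) is an integer.
H = Σ p·log₂(1/p) = 1/16·4 + 1/16·4 + 1/8·3 + 1/2·1 + 1/16·4 + 1/8·3 + 1/16·4 = 2.25 bits.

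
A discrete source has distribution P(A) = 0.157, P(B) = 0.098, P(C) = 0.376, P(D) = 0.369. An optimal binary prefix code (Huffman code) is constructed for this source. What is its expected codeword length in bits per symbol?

Repeatedly combine the two least-probable nodes; the expected code length is the sum of the merged weights.
merge 49/500 + 157/1000 → 51/200
merge 51/200 + 369/1000 → 78/125
merge 47/125 + 78/125 → 1
L = 51/200 + 78/125 + 1 = 1879/1000 = 1.879 bits/symbol.

1.879 bits/symbol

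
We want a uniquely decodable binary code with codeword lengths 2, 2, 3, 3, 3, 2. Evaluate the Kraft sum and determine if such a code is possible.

1.125; no

With common denominator 2^3 = 8: Σ 2^(−ℓᵢ) = 2/8 + 2/8 + 1/8 + 1/8 + 1/8 + 2/8 = 9/8 = 1.125.
Kraft's inequality requires Σ ≤ 1; here Σ = 1.125 > 1, so no such prefix code exists.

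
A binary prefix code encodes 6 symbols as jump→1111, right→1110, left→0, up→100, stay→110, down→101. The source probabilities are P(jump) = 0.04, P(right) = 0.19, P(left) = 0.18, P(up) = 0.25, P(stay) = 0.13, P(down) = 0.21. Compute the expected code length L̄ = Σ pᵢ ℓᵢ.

2.87 bits/symbol

L̄ = Σ pᵢ·ℓᵢ = 0.04·4 + 0.19·4 + 0.18·1 + 0.25·3 + 0.13·3 + 0.21·3 = 2.87 bits/symbol.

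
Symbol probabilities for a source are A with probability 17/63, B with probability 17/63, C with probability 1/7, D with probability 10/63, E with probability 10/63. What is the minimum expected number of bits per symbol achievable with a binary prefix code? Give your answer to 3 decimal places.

2.302 bits/symbol

Repeatedly combine the two least-probable nodes; the expected code length is the sum of the merged weights.
merge 1/7 + 10/63 → 19/63
merge 10/63 + 17/63 → 3/7
merge 17/63 + 19/63 → 4/7
merge 3/7 + 4/7 → 1
L = 19/63 + 3/7 + 4/7 + 1 = 145/63 ≈ 2.302 bits/symbol.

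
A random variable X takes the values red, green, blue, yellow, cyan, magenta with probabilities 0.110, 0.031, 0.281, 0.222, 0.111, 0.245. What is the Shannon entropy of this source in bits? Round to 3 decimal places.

2.351 bits

H = −Σ pᵢ log₂ pᵢ.
−0.110·log₂(0.110) = 0.3503
−0.031·log₂(0.031) = 0.1554
−0.281·log₂(0.281) = 0.5146
−0.222·log₂(0.222) = 0.4820
−0.111·log₂(0.111) = 0.3520
−0.245·log₂(0.245) = 0.4971
Sum ≈ 2.3515 → 2.351 bits.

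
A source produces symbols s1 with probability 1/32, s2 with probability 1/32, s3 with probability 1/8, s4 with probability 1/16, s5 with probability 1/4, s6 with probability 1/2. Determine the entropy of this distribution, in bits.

Each probability is a power of 1/2, so log₂(1/p) is an integer.
H = Σ p·log₂(1/p) = 1/32·5 + 1/32·5 + 1/8·3 + 1/16·4 + 1/4·2 + 1/2·1 = 1.9375 bits.

1.9375 bits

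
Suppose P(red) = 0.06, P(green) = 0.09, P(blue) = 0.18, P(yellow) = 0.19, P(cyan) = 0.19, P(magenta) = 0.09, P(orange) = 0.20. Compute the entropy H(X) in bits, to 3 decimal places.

2.689 bits

H = −Σ pᵢ log₂ pᵢ.
−0.06·log₂(0.06) = 0.2435
−0.09·log₂(0.09) = 0.3127
−0.18·log₂(0.18) = 0.4453
−0.19·log₂(0.19) = 0.4552
−0.19·log₂(0.19) = 0.4552
−0.09·log₂(0.09) = 0.3127
−0.20·log₂(0.20) = 0.4644
Sum ≈ 2.6890 → 2.689 bits.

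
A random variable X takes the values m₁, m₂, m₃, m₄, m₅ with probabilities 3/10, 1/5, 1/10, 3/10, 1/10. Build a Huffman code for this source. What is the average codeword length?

2.2 bits/symbol

Repeatedly combine the two least-probable nodes; the expected code length is the sum of the merged weights.
merge 1/10 + 1/10 → 1/5
merge 1/5 + 1/5 → 2/5
merge 3/10 + 3/10 → 3/5
merge 2/5 + 3/5 → 1
L = 1/5 + 2/5 + 3/5 + 1 = 11/5 = 2.2 bits/symbol.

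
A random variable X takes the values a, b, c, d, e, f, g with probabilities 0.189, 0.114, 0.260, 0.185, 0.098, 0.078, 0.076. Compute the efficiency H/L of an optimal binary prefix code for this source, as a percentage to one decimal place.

98.5%

Entropy H = −Σ p log₂ p ≈ 2.6651 bits.
Huffman merges: 19/250+39/500→77/500; 49/500+57/500→53/250; 77/500+37/200→339/1000; 189/1000+53/250→401/1000; 13/50+339/1000→599/1000; 401/1000+599/1000→1. L = 541/200 ≈ 2.7050.
Efficiency = H/L = 2.6651/2.7050 = 98.5%.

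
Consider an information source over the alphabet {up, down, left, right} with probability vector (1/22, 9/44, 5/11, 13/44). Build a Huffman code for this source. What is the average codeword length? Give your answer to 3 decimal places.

1.795 bits/symbol

Repeatedly combine the two least-probable nodes; the expected code length is the sum of the merged weights.
merge 1/22 + 9/44 → 1/4
merge 1/4 + 13/44 → 6/11
merge 5/11 + 6/11 → 1
L = 1/4 + 6/11 + 1 = 79/44 ≈ 1.795 bits/symbol.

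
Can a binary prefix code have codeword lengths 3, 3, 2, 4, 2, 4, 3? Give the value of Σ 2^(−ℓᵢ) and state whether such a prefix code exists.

1; yes

With common denominator 2^4 = 16: Σ 2^(−ℓᵢ) = 2/16 + 2/16 + 4/16 + 1/16 + 4/16 + 1/16 + 2/16 = 16/16 = 1.
Kraft's inequality requires Σ ≤ 1; here Σ = 1 ≤ 1, so such a prefix code exists.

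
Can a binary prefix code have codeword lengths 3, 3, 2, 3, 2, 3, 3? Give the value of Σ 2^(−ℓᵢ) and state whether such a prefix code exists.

With common denominator 2^3 = 8: Σ 2^(−ℓᵢ) = 1/8 + 1/8 + 2/8 + 1/8 + 2/8 + 1/8 + 1/8 = 9/8 = 1.125.
Kraft's inequality requires Σ ≤ 1; here Σ = 1.125 > 1, so no such prefix code exists.

1.125; no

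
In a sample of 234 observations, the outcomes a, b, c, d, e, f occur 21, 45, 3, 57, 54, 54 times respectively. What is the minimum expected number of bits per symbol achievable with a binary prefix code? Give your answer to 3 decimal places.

Probabilities are the counts divided by 234.
Repeatedly combine the two least-probable nodes; the expected code length is the sum of the merged weights.
merge 1/78 + 7/78 → 4/39
merge 4/39 + 5/26 → 23/78
merge 3/13 + 3/13 → 6/13
merge 19/78 + 23/78 → 7/13
merge 6/13 + 7/13 → 1
L = 4/39 + 23/78 + 6/13 + 7/13 + 1 = 187/78 ≈ 2.397 bits/symbol.

2.397 bits/symbol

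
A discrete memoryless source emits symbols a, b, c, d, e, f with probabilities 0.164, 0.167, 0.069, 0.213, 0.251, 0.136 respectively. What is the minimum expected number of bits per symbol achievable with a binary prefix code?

2.536 bits/symbol

Repeatedly combine the two least-probable nodes; the expected code length is the sum of the merged weights.
merge 69/1000 + 17/125 → 41/200
merge 41/250 + 167/1000 → 331/1000
merge 41/200 + 213/1000 → 209/500
merge 251/1000 + 331/1000 → 291/500
merge 209/500 + 291/500 → 1
L = 41/200 + 331/1000 + 209/500 + 291/500 + 1 = 317/125 = 2.536 bits/symbol.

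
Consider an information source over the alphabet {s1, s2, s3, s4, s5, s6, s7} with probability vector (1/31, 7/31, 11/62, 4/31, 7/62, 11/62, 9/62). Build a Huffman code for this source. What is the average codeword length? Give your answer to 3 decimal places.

Repeatedly combine the two least-probable nodes; the expected code length is the sum of the merged weights.
merge 1/31 + 7/62 → 9/62
merge 4/31 + 9/62 → 17/62
merge 9/62 + 11/62 → 10/31
merge 11/62 + 7/31 → 25/62
merge 17/62 + 10/31 → 37/62
merge 25/62 + 37/62 → 1
L = 9/62 + 17/62 + 10/31 + 25/62 + 37/62 + 1 = 85/31 ≈ 2.742 bits/symbol.

2.742 bits/symbol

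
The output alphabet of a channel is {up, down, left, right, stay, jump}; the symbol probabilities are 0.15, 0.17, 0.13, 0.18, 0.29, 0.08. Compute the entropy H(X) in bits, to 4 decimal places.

H = −Σ pᵢ log₂ pᵢ.
−0.15·log₂(0.15) = 0.4105
−0.17·log₂(0.17) = 0.4346
−0.13·log₂(0.13) = 0.3826
−0.18·log₂(0.18) = 0.4453
−0.29·log₂(0.29) = 0.5179
−0.08·log₂(0.08) = 0.2915
Sum ≈ 2.4825 → 2.4825 bits.

2.4825 bits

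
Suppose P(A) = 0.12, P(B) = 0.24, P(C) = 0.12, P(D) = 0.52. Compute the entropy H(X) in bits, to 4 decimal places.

1.7188 bits

H = −Σ pᵢ log₂ pᵢ.
−0.12·log₂(0.12) = 0.3671
−0.24·log₂(0.24) = 0.4941
−0.12·log₂(0.12) = 0.3671
−0.52·log₂(0.52) = 0.4906
Sum ≈ 1.7188 → 1.7188 bits.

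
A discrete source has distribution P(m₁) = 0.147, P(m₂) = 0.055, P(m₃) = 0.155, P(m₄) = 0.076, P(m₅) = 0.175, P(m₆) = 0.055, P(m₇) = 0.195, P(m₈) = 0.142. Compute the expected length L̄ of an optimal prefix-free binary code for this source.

Repeatedly combine the two least-probable nodes; the expected code length is the sum of the merged weights.
merge 11/200 + 11/200 → 11/100
merge 19/250 + 11/100 → 93/500
merge 71/500 + 147/1000 → 289/1000
merge 31/200 + 7/40 → 33/100
merge 93/500 + 39/200 → 381/1000
merge 289/1000 + 33/100 → 619/1000
merge 381/1000 + 619/1000 → 1
L = 11/100 + 93/500 + 289/1000 + 33/100 + 381/1000 + 619/1000 + 1 = 583/200 = 2.915 bits/symbol.

2.915 bits/symbol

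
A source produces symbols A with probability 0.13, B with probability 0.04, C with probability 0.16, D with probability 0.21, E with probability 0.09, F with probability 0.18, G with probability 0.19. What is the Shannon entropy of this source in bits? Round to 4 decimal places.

H = −Σ pᵢ log₂ pᵢ.
−0.13·log₂(0.13) = 0.3826
−0.04·log₂(0.04) = 0.1858
−0.16·log₂(0.16) = 0.4230
−0.21·log₂(0.21) = 0.4728
−0.09·log₂(0.09) = 0.3127
−0.18·log₂(0.18) = 0.4453
−0.19·log₂(0.19) = 0.4552
Sum ≈ 2.6774 → 2.6774 bits.

2.6774 bits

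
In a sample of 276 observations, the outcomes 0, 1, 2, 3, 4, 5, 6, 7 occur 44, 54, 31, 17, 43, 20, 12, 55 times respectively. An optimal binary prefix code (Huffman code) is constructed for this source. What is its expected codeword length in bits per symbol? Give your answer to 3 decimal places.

Probabilities are the counts divided by 276.
Repeatedly combine the two least-probable nodes; the expected code length is the sum of the merged weights.
merge 1/23 + 17/276 → 29/276
merge 5/69 + 29/276 → 49/276
merge 31/276 + 43/276 → 37/138
merge 11/69 + 49/276 → 31/92
merge 9/46 + 55/276 → 109/276
merge 37/138 + 31/92 → 167/276
merge 109/276 + 167/276 → 1
L = 29/276 + 49/276 + 37/138 + 31/92 + 109/276 + 167/276 + 1 = 797/276 ≈ 2.888 bits/symbol.

2.888 bits/symbol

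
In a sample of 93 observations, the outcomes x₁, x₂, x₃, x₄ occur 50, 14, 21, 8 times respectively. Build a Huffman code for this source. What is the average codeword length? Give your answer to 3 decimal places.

1.699 bits/symbol

Probabilities are the counts divided by 93.
Repeatedly combine the two least-probable nodes; the expected code length is the sum of the merged weights.
merge 8/93 + 14/93 → 22/93
merge 7/31 + 22/93 → 43/93
merge 43/93 + 50/93 → 1
L = 22/93 + 43/93 + 1 = 158/93 ≈ 1.699 bits/symbol.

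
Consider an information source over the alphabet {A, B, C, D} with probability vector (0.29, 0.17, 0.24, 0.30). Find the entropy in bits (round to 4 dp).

1.9677 bits

H = −Σ pᵢ log₂ pᵢ.
−0.29·log₂(0.29) = 0.5179
−0.17·log₂(0.17) = 0.4346
−0.24·log₂(0.24) = 0.4941
−0.30·log₂(0.30) = 0.5211
Sum ≈ 1.9677 → 1.9677 bits.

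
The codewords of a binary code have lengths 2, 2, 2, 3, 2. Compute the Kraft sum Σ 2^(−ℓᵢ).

With common denominator 2^3 = 8: Σ 2^(−ℓᵢ) = 2/8 + 2/8 + 2/8 + 1/8 + 2/8 = 9/8 = 1.125.

1.125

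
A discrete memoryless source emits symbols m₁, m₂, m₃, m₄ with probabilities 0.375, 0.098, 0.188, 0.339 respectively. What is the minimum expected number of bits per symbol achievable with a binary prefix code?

1.911 bits/symbol

Repeatedly combine the two least-probable nodes; the expected code length is the sum of the merged weights.
merge 49/500 + 47/250 → 143/500
merge 143/500 + 339/1000 → 5/8
merge 3/8 + 5/8 → 1
L = 143/500 + 5/8 + 1 = 1911/1000 = 1.911 bits/symbol.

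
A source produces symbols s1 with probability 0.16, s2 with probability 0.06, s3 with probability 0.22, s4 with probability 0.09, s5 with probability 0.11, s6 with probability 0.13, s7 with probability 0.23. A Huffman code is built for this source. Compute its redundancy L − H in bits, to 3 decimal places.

0.020 bits

Entropy H = −Σ p log₂ p ≈ 2.6804 bits.
Huffman merges: 3/50+9/100→3/20; 11/100+13/100→6/25; 3/20+4/25→31/100; 11/50+23/100→9/20; 6/25+31/100→11/20; 9/20+11/20→1. L = 27/10 ≈ 2.7000.
L − H = 2.7000 − 2.6804 = 0.020 bits.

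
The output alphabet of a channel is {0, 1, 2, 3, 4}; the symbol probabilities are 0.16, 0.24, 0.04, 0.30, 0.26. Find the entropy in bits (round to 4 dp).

2.1293 bits

H = −Σ pᵢ log₂ pᵢ.
−0.16·log₂(0.16) = 0.4230
−0.24·log₂(0.24) = 0.4941
−0.04·log₂(0.04) = 0.1858
−0.30·log₂(0.30) = 0.5211
−0.26·log₂(0.26) = 0.5053
Sum ≈ 2.1293 → 2.1293 bits.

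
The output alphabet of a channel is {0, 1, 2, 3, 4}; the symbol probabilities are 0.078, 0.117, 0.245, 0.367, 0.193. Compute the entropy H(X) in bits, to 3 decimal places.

H = −Σ pᵢ log₂ pᵢ.
−0.078·log₂(0.078) = 0.2871
−0.117·log₂(0.117) = 0.3622
−0.245·log₂(0.245) = 0.4971
−0.367·log₂(0.367) = 0.5307
−0.193·log₂(0.193) = 0.4581
Sum ≈ 2.1352 → 2.135 bits.

2.135 bits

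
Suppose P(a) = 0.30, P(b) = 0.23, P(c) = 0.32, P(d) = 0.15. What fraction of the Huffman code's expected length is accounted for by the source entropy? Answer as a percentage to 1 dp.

Entropy H = −Σ p log₂ p ≈ 1.9453 bits.
Huffman merges: 3/20+23/100→19/50; 3/10+8/25→31/50; 19/50+31/50→1. L = 2 ≈ 2.0000.
Efficiency = H/L = 1.9453/2.0000 = 97.3%.

97.3%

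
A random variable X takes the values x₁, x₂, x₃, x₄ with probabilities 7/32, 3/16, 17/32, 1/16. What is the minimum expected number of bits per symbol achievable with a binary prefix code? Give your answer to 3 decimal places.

1.719 bits/symbol

Repeatedly combine the two least-probable nodes; the expected code length is the sum of the merged weights.
merge 1/16 + 3/16 → 1/4
merge 7/32 + 1/4 → 15/32
merge 15/32 + 17/32 → 1
L = 1/4 + 15/32 + 1 = 55/32 ≈ 1.719 bits/symbol.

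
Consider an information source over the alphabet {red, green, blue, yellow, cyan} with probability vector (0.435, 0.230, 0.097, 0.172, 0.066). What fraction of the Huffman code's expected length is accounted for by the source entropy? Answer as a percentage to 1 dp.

98.5%

Entropy H = −Σ p log₂ p ≈ 2.0322 bits.
Huffman merges: 33/500+97/1000→163/1000; 163/1000+43/250→67/200; 23/100+67/200→113/200; 87/200+113/200→1. L = 2063/1000 ≈ 2.0630.
Efficiency = H/L = 2.0322/2.0630 = 98.5%.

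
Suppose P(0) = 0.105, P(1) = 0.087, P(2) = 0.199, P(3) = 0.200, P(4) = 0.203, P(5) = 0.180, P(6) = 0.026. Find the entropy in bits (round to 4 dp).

2.6250 bits

H = −Σ pᵢ log₂ pᵢ.
−0.105·log₂(0.105) = 0.3414
−0.087·log₂(0.087) = 0.3065
−0.199·log₂(0.199) = 0.4635
−0.200·log₂(0.200) = 0.4644
−0.203·log₂(0.203) = 0.4670
−0.180·log₂(0.180) = 0.4453
−0.026·log₂(0.026) = 0.1369
Sum ≈ 2.6250 → 2.6250 bits.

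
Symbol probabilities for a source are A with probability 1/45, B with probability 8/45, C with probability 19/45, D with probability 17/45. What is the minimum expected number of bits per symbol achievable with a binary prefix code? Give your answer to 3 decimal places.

Repeatedly combine the two least-probable nodes; the expected code length is the sum of the merged weights.
merge 1/45 + 8/45 → 1/5
merge 1/5 + 17/45 → 26/45
merge 19/45 + 26/45 → 1
L = 1/5 + 26/45 + 1 = 16/9 ≈ 1.778 bits/symbol.

1.778 bits/symbol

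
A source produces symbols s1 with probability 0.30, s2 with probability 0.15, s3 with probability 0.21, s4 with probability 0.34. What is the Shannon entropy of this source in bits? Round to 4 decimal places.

H = −Σ pᵢ log₂ pᵢ.
−0.30·log₂(0.30) = 0.5211
−0.15·log₂(0.15) = 0.4105
−0.21·log₂(0.21) = 0.4728
−0.34·log₂(0.34) = 0.5292
Sum ≈ 1.9336 → 1.9336 bits.

1.9336 bits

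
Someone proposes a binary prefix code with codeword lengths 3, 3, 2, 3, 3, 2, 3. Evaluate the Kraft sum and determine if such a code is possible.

1.125; no

With common denominator 2^3 = 8: Σ 2^(−ℓᵢ) = 1/8 + 1/8 + 2/8 + 1/8 + 1/8 + 2/8 + 1/8 = 9/8 = 1.125.
Kraft's inequality requires Σ ≤ 1; here Σ = 1.125 > 1, so no such prefix code exists.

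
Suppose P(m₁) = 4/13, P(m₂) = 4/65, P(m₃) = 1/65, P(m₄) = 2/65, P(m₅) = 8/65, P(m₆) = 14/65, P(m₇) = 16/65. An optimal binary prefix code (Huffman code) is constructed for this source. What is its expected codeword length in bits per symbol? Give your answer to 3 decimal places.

2.385 bits/symbol

Repeatedly combine the two least-probable nodes; the expected code length is the sum of the merged weights.
merge 1/65 + 2/65 → 3/65
merge 3/65 + 4/65 → 7/65
merge 7/65 + 8/65 → 3/13
merge 14/65 + 3/13 → 29/65
merge 16/65 + 4/13 → 36/65
merge 29/65 + 36/65 → 1
L = 3/65 + 7/65 + 3/13 + 29/65 + 36/65 + 1 = 31/13 ≈ 2.385 bits/symbol.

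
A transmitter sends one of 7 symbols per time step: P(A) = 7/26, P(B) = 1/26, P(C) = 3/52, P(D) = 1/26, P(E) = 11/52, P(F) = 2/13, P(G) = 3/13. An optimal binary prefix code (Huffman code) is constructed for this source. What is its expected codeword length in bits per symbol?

Repeatedly combine the two least-probable nodes; the expected code length is the sum of the merged weights.
merge 1/26 + 1/26 → 1/13
merge 3/52 + 1/13 → 7/52
merge 7/52 + 2/13 → 15/52
merge 11/52 + 3/13 → 23/52
merge 7/26 + 15/52 → 29/52
merge 23/52 + 29/52 → 1
L = 1/13 + 7/52 + 15/52 + 23/52 + 29/52 + 1 = 5/2 = 2.5 bits/symbol.

2.5 bits/symbol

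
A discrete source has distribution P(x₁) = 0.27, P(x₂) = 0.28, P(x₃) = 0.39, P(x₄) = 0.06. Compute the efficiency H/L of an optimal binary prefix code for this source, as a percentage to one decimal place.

Entropy H = −Σ p log₂ p ≈ 1.7976 bits.
Huffman merges: 3/50+27/100→33/100; 7/25+33/100→61/100; 39/100+61/100→1. L = 97/50 ≈ 1.9400.
Efficiency = H/L = 1.7976/1.9400 = 92.7%.

92.7%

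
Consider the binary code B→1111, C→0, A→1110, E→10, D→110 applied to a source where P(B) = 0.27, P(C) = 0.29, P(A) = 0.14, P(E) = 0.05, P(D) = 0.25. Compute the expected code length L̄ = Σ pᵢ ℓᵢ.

L̄ = Σ pᵢ·ℓᵢ = 0.27·4 + 0.29·1 + 0.14·4 + 0.05·2 + 0.25·3 = 2.78 bits/symbol.

2.78 bits/symbol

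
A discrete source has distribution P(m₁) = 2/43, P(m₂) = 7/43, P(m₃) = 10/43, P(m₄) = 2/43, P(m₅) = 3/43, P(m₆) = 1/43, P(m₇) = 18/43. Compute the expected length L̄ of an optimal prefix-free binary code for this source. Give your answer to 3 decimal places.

Repeatedly combine the two least-probable nodes; the expected code length is the sum of the merged weights.
merge 1/43 + 2/43 → 3/43
merge 2/43 + 3/43 → 5/43
merge 3/43 + 5/43 → 8/43
merge 7/43 + 8/43 → 15/43
merge 10/43 + 15/43 → 25/43
merge 18/43 + 25/43 → 1
L = 3/43 + 5/43 + 8/43 + 15/43 + 25/43 + 1 = 99/43 ≈ 2.302 bits/symbol.

2.302 bits/symbol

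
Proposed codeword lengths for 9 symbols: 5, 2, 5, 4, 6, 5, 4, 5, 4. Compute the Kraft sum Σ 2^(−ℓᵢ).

0.578125

With common denominator 2^6 = 64: Σ 2^(−ℓᵢ) = 2/64 + 16/64 + 2/64 + 4/64 + 1/64 + 2/64 + 4/64 + 2/64 + 4/64 = 37/64 = 0.578125.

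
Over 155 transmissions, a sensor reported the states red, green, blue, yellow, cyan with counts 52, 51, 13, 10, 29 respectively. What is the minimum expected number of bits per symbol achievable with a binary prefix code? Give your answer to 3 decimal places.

2.148 bits/symbol

Probabilities are the counts divided by 155.
Repeatedly combine the two least-probable nodes; the expected code length is the sum of the merged weights.
merge 2/31 + 13/155 → 23/155
merge 23/155 + 29/155 → 52/155
merge 51/155 + 52/155 → 103/155
merge 52/155 + 103/155 → 1
L = 23/155 + 52/155 + 103/155 + 1 = 333/155 ≈ 2.148 bits/symbol.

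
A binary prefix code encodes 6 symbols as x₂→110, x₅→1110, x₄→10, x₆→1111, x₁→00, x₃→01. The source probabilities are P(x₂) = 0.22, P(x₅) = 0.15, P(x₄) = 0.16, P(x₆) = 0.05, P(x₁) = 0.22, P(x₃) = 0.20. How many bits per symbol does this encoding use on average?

2.62 bits/symbol

L̄ = Σ pᵢ·ℓᵢ = 0.22·3 + 0.15·4 + 0.16·2 + 0.05·4 + 0.22·2 + 0.20·2 = 2.62 bits/symbol.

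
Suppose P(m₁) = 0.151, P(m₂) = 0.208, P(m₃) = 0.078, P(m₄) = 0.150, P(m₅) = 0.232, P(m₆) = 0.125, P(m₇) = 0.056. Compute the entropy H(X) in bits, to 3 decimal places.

H = −Σ pᵢ log₂ pᵢ.
−0.151·log₂(0.151) = 0.4118
−0.208·log₂(0.208) = 0.4712
−0.078·log₂(0.078) = 0.2871
−0.150·log₂(0.150) = 0.4105
−0.232·log₂(0.232) = 0.4890
−0.125·log₂(0.125) = 0.3750
−0.056·log₂(0.056) = 0.2329
Sum ≈ 2.6775 → 2.678 bits.

2.678 bits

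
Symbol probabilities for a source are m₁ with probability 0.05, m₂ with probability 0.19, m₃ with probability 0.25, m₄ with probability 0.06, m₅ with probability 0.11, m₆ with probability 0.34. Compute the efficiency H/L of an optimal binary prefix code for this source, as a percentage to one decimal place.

98.5%

Entropy H = −Σ p log₂ p ≈ 2.2943 bits.
Huffman merges: 1/20+3/50→11/100; 11/100+11/100→11/50; 19/100+11/50→41/100; 1/4+17/50→59/100; 41/100+59/100→1. L = 233/100 ≈ 2.3300.
Efficiency = H/L = 2.2943/2.3300 = 98.5%.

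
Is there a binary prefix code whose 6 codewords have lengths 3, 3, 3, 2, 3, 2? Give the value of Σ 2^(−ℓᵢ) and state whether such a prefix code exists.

With common denominator 2^3 = 8: Σ 2^(−ℓᵢ) = 1/8 + 1/8 + 1/8 + 2/8 + 1/8 + 2/8 = 8/8 = 1.
Kraft's inequality requires Σ ≤ 1; here Σ = 1 ≤ 1, so such a prefix code exists.

1; yes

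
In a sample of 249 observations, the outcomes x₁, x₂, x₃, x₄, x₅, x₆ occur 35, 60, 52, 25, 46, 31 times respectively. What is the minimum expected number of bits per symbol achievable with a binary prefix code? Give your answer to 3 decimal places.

2.550 bits/symbol

Probabilities are the counts divided by 249.
Repeatedly combine the two least-probable nodes; the expected code length is the sum of the merged weights.
merge 25/249 + 31/249 → 56/249
merge 35/249 + 46/249 → 27/83
merge 52/249 + 56/249 → 36/83
merge 20/83 + 27/83 → 47/83
merge 36/83 + 47/83 → 1
L = 56/249 + 27/83 + 36/83 + 47/83 + 1 = 635/249 ≈ 2.550 bits/symbol.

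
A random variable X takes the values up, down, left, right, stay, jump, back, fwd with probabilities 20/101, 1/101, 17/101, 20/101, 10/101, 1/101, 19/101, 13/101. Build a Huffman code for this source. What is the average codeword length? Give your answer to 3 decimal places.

Repeatedly combine the two least-probable nodes; the expected code length is the sum of the merged weights.
merge 1/101 + 1/101 → 2/101
merge 2/101 + 10/101 → 12/101
merge 12/101 + 13/101 → 25/101
merge 17/101 + 19/101 → 36/101
merge 20/101 + 20/101 → 40/101
merge 25/101 + 36/101 → 61/101
merge 40/101 + 61/101 → 1
L = 2/101 + 12/101 + 25/101 + 36/101 + 40/101 + 61/101 + 1 = 277/101 ≈ 2.743 bits/symbol.

2.743 bits/symbol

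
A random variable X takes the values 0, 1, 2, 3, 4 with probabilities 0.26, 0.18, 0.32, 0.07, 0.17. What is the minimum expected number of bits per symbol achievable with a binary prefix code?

2.24 bits/symbol

Repeatedly combine the two least-probable nodes; the expected code length is the sum of the merged weights.
merge 7/100 + 17/100 → 6/25
merge 9/50 + 6/25 → 21/50
merge 13/50 + 8/25 → 29/50
merge 21/50 + 29/50 → 1
L = 6/25 + 21/50 + 29/50 + 1 = 56/25 = 2.24 bits/symbol.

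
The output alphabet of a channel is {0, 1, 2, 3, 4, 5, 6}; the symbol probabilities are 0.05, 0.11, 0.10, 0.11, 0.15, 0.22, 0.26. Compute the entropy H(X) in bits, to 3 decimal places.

H = −Σ pᵢ log₂ pᵢ.
−0.05·log₂(0.05) = 0.2161
−0.11·log₂(0.11) = 0.3503
−0.10·log₂(0.10) = 0.3322
−0.11·log₂(0.11) = 0.3503
−0.15·log₂(0.15) = 0.4105
−0.22·log₂(0.22) = 0.4806
−0.26·log₂(0.26) = 0.5053
Sum ≈ 2.6453 → 2.645 bits.

2.645 bits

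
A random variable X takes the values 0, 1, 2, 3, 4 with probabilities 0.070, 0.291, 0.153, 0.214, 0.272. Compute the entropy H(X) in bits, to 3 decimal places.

2.188 bits

H = −Σ pᵢ log₂ pᵢ.
−0.070·log₂(0.070) = 0.2686
−0.291·log₂(0.291) = 0.5182
−0.153·log₂(0.153) = 0.4144
−0.214·log₂(0.214) = 0.4760
−0.272·log₂(0.272) = 0.5109
Sum ≈ 2.1881 → 2.188 bits.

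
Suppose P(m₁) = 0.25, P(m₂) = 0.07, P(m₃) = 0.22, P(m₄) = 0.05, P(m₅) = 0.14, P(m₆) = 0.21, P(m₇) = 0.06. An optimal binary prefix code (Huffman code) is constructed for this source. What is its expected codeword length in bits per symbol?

2.61 bits/symbol

Repeatedly combine the two least-probable nodes; the expected code length is the sum of the merged weights.
merge 1/20 + 3/50 → 11/100
merge 7/100 + 11/100 → 9/50
merge 7/50 + 9/50 → 8/25
merge 21/100 + 11/50 → 43/100
merge 1/4 + 8/25 → 57/100
merge 43/100 + 57/100 → 1
L = 11/100 + 9/50 + 8/25 + 43/100 + 57/100 + 1 = 261/100 = 2.61 bits/symbol.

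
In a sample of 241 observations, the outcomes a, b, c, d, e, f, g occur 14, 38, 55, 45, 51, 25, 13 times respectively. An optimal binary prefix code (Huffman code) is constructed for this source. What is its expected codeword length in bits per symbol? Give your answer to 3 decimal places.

2.672 bits/symbol

Probabilities are the counts divided by 241.
Repeatedly combine the two least-probable nodes; the expected code length is the sum of the merged weights.
merge 13/241 + 14/241 → 27/241
merge 25/241 + 27/241 → 52/241
merge 38/241 + 45/241 → 83/241
merge 51/241 + 52/241 → 103/241
merge 55/241 + 83/241 → 138/241
merge 103/241 + 138/241 → 1
L = 27/241 + 52/241 + 83/241 + 103/241 + 138/241 + 1 = 644/241 ≈ 2.672 bits/symbol.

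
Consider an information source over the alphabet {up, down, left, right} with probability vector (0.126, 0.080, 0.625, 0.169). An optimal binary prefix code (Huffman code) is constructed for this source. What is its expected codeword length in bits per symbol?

1.581 bits/symbol

Repeatedly combine the two least-probable nodes; the expected code length is the sum of the merged weights.
merge 2/25 + 63/500 → 103/500
merge 169/1000 + 103/500 → 3/8
merge 3/8 + 5/8 → 1
L = 103/500 + 3/8 + 1 = 1581/1000 = 1.581 bits/symbol.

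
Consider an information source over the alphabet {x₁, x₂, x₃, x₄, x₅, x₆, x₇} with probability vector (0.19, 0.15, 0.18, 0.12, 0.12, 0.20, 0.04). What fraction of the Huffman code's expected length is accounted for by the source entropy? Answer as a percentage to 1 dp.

97.3%

Entropy H = −Σ p log₂ p ≈ 2.6954 bits.
Huffman merges: 1/25+3/25→4/25; 3/25+3/20→27/100; 4/25+9/50→17/50; 19/100+1/5→39/100; 27/100+17/50→61/100; 39/100+61/100→1. L = 277/100 ≈ 2.7700.
Efficiency = H/L = 2.6954/2.7700 = 97.3%.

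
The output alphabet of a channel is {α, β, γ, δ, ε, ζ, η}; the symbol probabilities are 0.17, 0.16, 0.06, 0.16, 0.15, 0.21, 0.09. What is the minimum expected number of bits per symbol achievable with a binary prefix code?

2.77 bits/symbol

Repeatedly combine the two least-probable nodes; the expected code length is the sum of the merged weights.
merge 3/50 + 9/100 → 3/20
merge 3/20 + 3/20 → 3/10
merge 4/25 + 4/25 → 8/25
merge 17/100 + 21/100 → 19/50
merge 3/10 + 8/25 → 31/50
merge 19/50 + 31/50 → 1
L = 3/20 + 3/10 + 8/25 + 19/50 + 31/50 + 1 = 277/100 = 2.77 bits/symbol.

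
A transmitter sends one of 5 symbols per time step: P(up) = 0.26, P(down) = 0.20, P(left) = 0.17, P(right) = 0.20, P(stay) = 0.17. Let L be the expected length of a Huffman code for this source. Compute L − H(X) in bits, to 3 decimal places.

Entropy H = −Σ p log₂ p ≈ 2.3032 bits.
Huffman merges: 17/100+17/100→17/50; 1/5+1/5→2/5; 13/50+17/50→3/5; 2/5+3/5→1. L = 117/50 ≈ 2.3400.
L − H = 2.3400 − 2.3032 = 0.037 bits.

0.037 bits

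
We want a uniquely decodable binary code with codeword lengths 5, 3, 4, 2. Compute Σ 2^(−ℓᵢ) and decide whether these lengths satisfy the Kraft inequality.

0.46875; yes

With common denominator 2^5 = 32: Σ 2^(−ℓᵢ) = 1/32 + 4/32 + 2/32 + 8/32 = 15/32 = 0.46875.
Kraft's inequality requires Σ ≤ 1; here Σ = 0.46875 ≤ 1, so such a prefix code exists.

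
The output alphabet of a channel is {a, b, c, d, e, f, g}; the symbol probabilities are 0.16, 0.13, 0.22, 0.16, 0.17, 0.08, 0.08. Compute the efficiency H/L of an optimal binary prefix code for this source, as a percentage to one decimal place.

98.4%

Entropy H = −Σ p log₂ p ≈ 2.7269 bits.
Huffman merges: 2/25+2/25→4/25; 13/100+4/25→29/100; 4/25+4/25→8/25; 17/100+11/50→39/100; 29/100+8/25→61/100; 39/100+61/100→1. L = 277/100 ≈ 2.7700.
Efficiency = H/L = 2.7269/2.7700 = 98.4%.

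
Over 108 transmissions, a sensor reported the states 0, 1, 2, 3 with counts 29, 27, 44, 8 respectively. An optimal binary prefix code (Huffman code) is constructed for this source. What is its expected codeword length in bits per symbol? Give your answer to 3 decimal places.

1.917 bits/symbol

Probabilities are the counts divided by 108.
Repeatedly combine the two least-probable nodes; the expected code length is the sum of the merged weights.
merge 2/27 + 1/4 → 35/108
merge 29/108 + 35/108 → 16/27
merge 11/27 + 16/27 → 1
L = 35/108 + 16/27 + 1 = 23/12 ≈ 1.917 bits/symbol.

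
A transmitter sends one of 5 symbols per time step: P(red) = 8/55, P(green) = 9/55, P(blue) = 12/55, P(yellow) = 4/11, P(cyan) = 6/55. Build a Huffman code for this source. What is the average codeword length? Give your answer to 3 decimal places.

2.255 bits/symbol

Repeatedly combine the two least-probable nodes; the expected code length is the sum of the merged weights.
merge 6/55 + 8/55 → 14/55
merge 9/55 + 12/55 → 21/55
merge 14/55 + 4/11 → 34/55
merge 21/55 + 34/55 → 1
L = 14/55 + 21/55 + 34/55 + 1 = 124/55 ≈ 2.255 bits/symbol.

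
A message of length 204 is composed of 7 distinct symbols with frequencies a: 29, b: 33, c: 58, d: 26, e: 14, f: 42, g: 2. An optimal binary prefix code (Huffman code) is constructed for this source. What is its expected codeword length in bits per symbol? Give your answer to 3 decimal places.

2.588 bits/symbol

Probabilities are the counts divided by 204.
Repeatedly combine the two least-probable nodes; the expected code length is the sum of the merged weights.
merge 1/102 + 7/102 → 4/51
merge 4/51 + 13/102 → 7/34
merge 29/204 + 11/68 → 31/102
merge 7/34 + 7/34 → 7/17
merge 29/102 + 31/102 → 10/17
merge 7/17 + 10/17 → 1
L = 4/51 + 7/34 + 31/102 + 7/17 + 10/17 + 1 = 44/17 ≈ 2.588 bits/symbol.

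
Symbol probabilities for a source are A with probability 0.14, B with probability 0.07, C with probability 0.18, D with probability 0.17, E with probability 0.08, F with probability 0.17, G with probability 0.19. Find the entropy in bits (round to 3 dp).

2.727 bits

H = −Σ pᵢ log₂ pᵢ.
−0.14·log₂(0.14) = 0.3971
−0.07·log₂(0.07) = 0.2686
−0.18·log₂(0.18) = 0.4453
−0.17·log₂(0.17) = 0.4346
−0.08·log₂(0.08) = 0.2915
−0.17·log₂(0.17) = 0.4346
−0.19·log₂(0.19) = 0.4552
Sum ≈ 2.7269 → 2.727 bits.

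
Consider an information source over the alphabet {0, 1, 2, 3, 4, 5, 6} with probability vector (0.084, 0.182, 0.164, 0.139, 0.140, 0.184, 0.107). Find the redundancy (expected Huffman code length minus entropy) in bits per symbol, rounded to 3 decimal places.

0.054 bits

Entropy H = −Σ p log₂ p ≈ 2.7625 bits.
Huffman merges: 21/250+107/1000→191/1000; 139/1000+7/50→279/1000; 41/250+91/500→173/500; 23/125+191/1000→3/8; 279/1000+173/500→5/8; 3/8+5/8→1. L = 352/125 ≈ 2.8160.
L − H = 2.8160 − 2.7625 = 0.054 bits.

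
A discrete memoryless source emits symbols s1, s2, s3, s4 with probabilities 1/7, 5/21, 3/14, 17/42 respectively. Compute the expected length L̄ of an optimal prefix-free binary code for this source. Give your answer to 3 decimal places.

1.952 bits/symbol

Repeatedly combine the two least-probable nodes; the expected code length is the sum of the merged weights.
merge 1/7 + 3/14 → 5/14
merge 5/21 + 5/14 → 25/42
merge 17/42 + 25/42 → 1
L = 5/14 + 25/42 + 1 = 41/21 ≈ 1.952 bits/symbol.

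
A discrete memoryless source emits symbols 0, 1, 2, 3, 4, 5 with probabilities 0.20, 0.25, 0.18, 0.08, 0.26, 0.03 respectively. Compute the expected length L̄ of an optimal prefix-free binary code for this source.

Repeatedly combine the two least-probable nodes; the expected code length is the sum of the merged weights.
merge 3/100 + 2/25 → 11/100
merge 11/100 + 9/50 → 29/100
merge 1/5 + 1/4 → 9/20
merge 13/50 + 29/100 → 11/20
merge 9/20 + 11/20 → 1
L = 11/100 + 29/100 + 9/20 + 11/20 + 1 = 12/5 = 2.4 bits/symbol.

2.4 bits/symbol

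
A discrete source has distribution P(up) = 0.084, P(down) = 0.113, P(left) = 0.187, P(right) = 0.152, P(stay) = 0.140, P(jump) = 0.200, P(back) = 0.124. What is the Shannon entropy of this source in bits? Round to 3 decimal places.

H = −Σ pᵢ log₂ pᵢ.
−0.084·log₂(0.084) = 0.3002
−0.113·log₂(0.113) = 0.3555
−0.187·log₂(0.187) = 0.4523
−0.152·log₂(0.152) = 0.4131
−0.140·log₂(0.140) = 0.3971
−0.200·log₂(0.200) = 0.4644
−0.124·log₂(0.124) = 0.3734
Sum ≈ 2.7560 → 2.756 bits.

2.756 bits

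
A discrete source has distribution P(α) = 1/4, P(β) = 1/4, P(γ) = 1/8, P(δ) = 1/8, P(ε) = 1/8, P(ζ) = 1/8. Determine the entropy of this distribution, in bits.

2.5 bits

Each probability is a power of 1/2, so log₂(1/p) is an integer.
H = Σ p·log₂(1/p) = 1/4·2 + 1/4·2 + 1/8·3 + 1/8·3 + 1/8·3 + 1/8·3 = 2.5 bits.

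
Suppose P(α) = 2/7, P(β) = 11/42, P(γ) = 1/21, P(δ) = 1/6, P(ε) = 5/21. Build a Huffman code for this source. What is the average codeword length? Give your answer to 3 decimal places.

2.214 bits/symbol

Repeatedly combine the two least-probable nodes; the expected code length is the sum of the merged weights.
merge 1/21 + 1/6 → 3/14
merge 3/14 + 5/21 → 19/42
merge 11/42 + 2/7 → 23/42
merge 19/42 + 23/42 → 1
L = 3/14 + 19/42 + 23/42 + 1 = 31/14 ≈ 2.214 bits/symbol.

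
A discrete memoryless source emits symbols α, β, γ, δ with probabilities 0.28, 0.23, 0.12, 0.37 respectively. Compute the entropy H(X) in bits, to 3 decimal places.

H = −Σ pᵢ log₂ pᵢ.
−0.28·log₂(0.28) = 0.5142
−0.23·log₂(0.23) = 0.4877
−0.12·log₂(0.12) = 0.3671
−0.37·log₂(0.37) = 0.5307
Sum ≈ 1.8997 → 1.900 bits.

1.900 bits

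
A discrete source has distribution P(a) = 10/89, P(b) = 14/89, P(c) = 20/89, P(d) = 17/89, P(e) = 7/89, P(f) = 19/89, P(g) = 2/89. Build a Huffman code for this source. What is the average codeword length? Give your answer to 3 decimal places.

2.663 bits/symbol

Repeatedly combine the two least-probable nodes; the expected code length is the sum of the merged weights.
merge 2/89 + 7/89 → 9/89
merge 9/89 + 10/89 → 19/89
merge 14/89 + 17/89 → 31/89
merge 19/89 + 19/89 → 38/89
merge 20/89 + 31/89 → 51/89
merge 38/89 + 51/89 → 1
L = 9/89 + 19/89 + 31/89 + 38/89 + 51/89 + 1 = 237/89 ≈ 2.663 bits/symbol.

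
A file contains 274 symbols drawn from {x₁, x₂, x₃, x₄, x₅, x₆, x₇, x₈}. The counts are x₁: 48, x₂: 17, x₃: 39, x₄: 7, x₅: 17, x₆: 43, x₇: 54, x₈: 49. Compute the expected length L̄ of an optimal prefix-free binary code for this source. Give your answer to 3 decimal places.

Probabilities are the counts divided by 274.
Repeatedly combine the two least-probable nodes; the expected code length is the sum of the merged weights.
merge 7/274 + 17/274 → 12/137
merge 17/274 + 12/137 → 41/274
merge 39/274 + 41/274 → 40/137
merge 43/274 + 24/137 → 91/274
merge 49/274 + 27/137 → 103/274
merge 40/137 + 91/274 → 171/274
merge 103/274 + 171/274 → 1
L = 12/137 + 41/274 + 40/137 + 91/274 + 103/274 + 171/274 + 1 = 392/137 ≈ 2.861 bits/symbol.

2.861 bits/symbol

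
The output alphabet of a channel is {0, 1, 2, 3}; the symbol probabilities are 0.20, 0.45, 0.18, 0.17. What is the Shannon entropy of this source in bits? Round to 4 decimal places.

1.8627 bits

H = −Σ pᵢ log₂ pᵢ.
−0.20·log₂(0.20) = 0.4644
−0.45·log₂(0.45) = 0.5184
−0.18·log₂(0.18) = 0.4453
−0.17·log₂(0.17) = 0.4346
Sum ≈ 1.8627 → 1.8627 bits.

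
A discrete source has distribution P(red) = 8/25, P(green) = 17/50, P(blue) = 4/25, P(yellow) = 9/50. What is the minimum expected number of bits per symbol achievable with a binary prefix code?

Repeatedly combine the two least-probable nodes; the expected code length is the sum of the merged weights.
merge 4/25 + 9/50 → 17/50
merge 8/25 + 17/50 → 33/50
merge 17/50 + 33/50 → 1
L = 17/50 + 33/50 + 1 = 2 bits/symbol.

2 bits/symbol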